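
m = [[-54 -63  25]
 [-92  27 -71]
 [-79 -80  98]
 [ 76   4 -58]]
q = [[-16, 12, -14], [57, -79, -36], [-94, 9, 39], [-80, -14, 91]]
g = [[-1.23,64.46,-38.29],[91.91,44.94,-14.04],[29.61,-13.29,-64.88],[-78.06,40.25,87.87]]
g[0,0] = -1.23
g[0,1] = 64.46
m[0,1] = -63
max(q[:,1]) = 12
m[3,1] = 4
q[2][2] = 39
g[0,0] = -1.23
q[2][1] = 9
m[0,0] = -54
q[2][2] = 39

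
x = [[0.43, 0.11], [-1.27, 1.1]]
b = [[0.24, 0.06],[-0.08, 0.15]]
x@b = [[0.09, 0.04], [-0.39, 0.09]]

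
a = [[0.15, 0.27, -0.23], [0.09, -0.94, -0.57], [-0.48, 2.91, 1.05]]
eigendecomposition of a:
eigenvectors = [[(-0.88+0j), (0.17+0.32j), 0.17-0.32j], [(-0.25+0j), (-0.29+0.27j), -0.29-0.27j], [0.41+0.00j, (0.84+0j), 0.84-0.00j]]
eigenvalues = [(0.33+0j), (-0.04+0.76j), (-0.04-0.76j)]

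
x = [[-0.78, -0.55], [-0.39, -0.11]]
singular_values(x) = [1.03, 0.13]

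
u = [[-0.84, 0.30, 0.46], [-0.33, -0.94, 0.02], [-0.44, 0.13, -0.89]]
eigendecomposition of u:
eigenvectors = [[(-0.7+0j), (-0.7-0j), -0.10+0.00j], [0.06-0.41j, 0.06+0.41j, -0.82+0.00j], [(-0.04-0.58j), (-0.04+0.58j), 0.57+0.00j]]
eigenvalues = [(-0.84+0.55j), (-0.84-0.55j), (-1+0j)]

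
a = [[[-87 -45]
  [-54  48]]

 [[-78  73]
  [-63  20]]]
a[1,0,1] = 73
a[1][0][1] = 73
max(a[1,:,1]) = 73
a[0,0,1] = -45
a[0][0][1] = -45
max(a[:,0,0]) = -78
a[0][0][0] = -87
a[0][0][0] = -87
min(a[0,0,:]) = -87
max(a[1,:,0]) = -63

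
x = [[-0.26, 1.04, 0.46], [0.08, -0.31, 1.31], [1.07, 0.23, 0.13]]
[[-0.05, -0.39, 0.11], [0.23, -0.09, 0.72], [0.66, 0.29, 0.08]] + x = [[-0.31, 0.65, 0.57],[0.31, -0.40, 2.03],[1.73, 0.52, 0.21]]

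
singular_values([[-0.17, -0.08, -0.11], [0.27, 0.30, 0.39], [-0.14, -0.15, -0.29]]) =[0.69, 0.09, 0.04]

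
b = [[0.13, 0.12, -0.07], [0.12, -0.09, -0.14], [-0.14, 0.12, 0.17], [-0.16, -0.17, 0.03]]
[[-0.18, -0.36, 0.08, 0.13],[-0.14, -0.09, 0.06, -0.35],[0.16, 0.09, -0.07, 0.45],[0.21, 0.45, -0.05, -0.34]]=b @[[-0.96, -1.29, -0.36, 1.28], [-0.26, -1.37, 0.47, 1.29], [0.32, 0.42, -1.05, 2.79]]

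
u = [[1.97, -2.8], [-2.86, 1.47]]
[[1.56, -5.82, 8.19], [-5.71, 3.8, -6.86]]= u@[[2.68, -0.41, 1.40], [1.33, 1.79, -1.94]]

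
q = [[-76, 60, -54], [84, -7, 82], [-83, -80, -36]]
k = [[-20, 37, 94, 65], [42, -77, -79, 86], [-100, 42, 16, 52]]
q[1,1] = -7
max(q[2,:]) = -36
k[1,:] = [42, -77, -79, 86]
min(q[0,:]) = -76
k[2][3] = 52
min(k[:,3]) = 52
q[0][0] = -76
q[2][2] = -36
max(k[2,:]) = 52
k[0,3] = 65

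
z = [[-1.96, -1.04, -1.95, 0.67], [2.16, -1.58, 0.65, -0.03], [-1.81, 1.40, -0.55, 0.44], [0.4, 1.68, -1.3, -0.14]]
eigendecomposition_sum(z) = [[(-1.05-0.12j), -0.29-0.53j, -0.66-0.12j, (0.34+0.18j)], [(0.99+2.16j), -0.70+1.18j, (0.53+1.41j), -0.06-0.87j], [-0.94-1.53j, 0.41-0.94j, (-0.53-1.01j), (0.12+0.65j)], [(-0.14-2.38j), 1.08-0.85j, (0.01-1.51j), (-0.26+0.84j)]] + [[-1.05+0.12j, -0.29+0.53j, (-0.66+0.12j), (0.34-0.18j)], [0.99-2.16j, -0.70-1.18j, (0.53-1.41j), -0.06+0.87j], [(-0.94+1.53j), (0.41+0.94j), (-0.53+1.01j), 0.12-0.65j], [(-0.14+2.38j), (1.08+0.85j), (0.01+1.51j), -0.26-0.84j]] + [[0.07+0.11j, (-0.23+0.09j), (-0.32-0.05j), (-0.01+0.11j)], [(0.09+0.03j), -0.09+0.16j, -0.21+0.12j, 0.04+0.06j], [(0.03-0.16j), 0.29+0.11j, (0.25+0.31j), (0.1-0.09j)], [(0.34+0.07j), (-0.24+0.62j), -0.66+0.54j, 0.19+0.21j]] + [[0.07-0.11j, (-0.23-0.09j), (-0.32+0.05j), -0.01-0.11j],[0.09-0.03j, -0.09-0.16j, -0.21-0.12j, 0.04-0.06j],[(0.03+0.16j), 0.29-0.11j, 0.25-0.31j, 0.10+0.09j],[(0.34-0.07j), (-0.24-0.62j), (-0.66-0.54j), (0.19-0.21j)]]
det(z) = 5.72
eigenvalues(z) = [(-2.53+0.89j), (-2.53-0.89j), (0.42+0.79j), (0.42-0.79j)]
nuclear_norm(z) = 8.77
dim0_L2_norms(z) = [3.46, 2.89, 2.49, 0.81]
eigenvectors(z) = [[(-0.05+0.26j),-0.05-0.26j,(0.21+0.23j),0.21-0.23j], [0.56-0.22j,(0.56+0.22j),0.23+0.04j,0.23-0.04j], [-0.40+0.21j,(-0.4-0.21j),-0.39j,0.39j], [-0.60+0.00j,(-0.6-0j),0.83+0.00j,0.83-0.00j]]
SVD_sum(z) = [[-1.69, 0.82, -1.04, 0.30], [2.03, -0.98, 1.25, -0.36], [-1.77, 0.86, -1.09, 0.31], [-0.72, 0.35, -0.45, 0.13]] + [[-0.60,  -1.86,  -0.39,  0.38], [-0.2,  -0.63,  -0.13,  0.13], [0.17,  0.52,  0.11,  -0.1], [0.42,  1.32,  0.28,  -0.27]] + [[0.32, 0.01, -0.52, 0.00], [0.30, 0.00, -0.49, 0.00], [-0.25, -0.0, 0.40, -0.0], [0.7, 0.01, -1.13, 0.0]] + [[-0.00, -0.00, -0.00, -0.00], [0.03, 0.02, 0.02, 0.20], [0.04, 0.03, 0.03, 0.23], [-0.0, -0.00, -0.00, -0.00]]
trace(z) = -4.23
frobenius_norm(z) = 5.21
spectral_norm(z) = 4.17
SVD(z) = [[-0.52, 0.77, 0.37, 0.01], [0.62, 0.26, 0.35, -0.65], [-0.54, -0.21, -0.29, -0.76], [-0.22, -0.54, 0.81, 0.00]] @ diag([4.173190519962845, 2.6398071281753492, 1.643224225806923, 0.31609073673249044]) @ [[0.78, -0.38, 0.48, -0.14], [-0.29, -0.92, -0.19, 0.19], [0.53, 0.01, -0.85, 0.00], [-0.17, -0.12, -0.1, -0.97]]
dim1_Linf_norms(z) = [1.96, 2.16, 1.81, 1.68]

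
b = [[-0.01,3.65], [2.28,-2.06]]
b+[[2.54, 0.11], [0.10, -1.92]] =[[2.53, 3.76], [2.38, -3.98]]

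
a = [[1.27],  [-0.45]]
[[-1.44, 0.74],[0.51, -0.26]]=a @ [[-1.13,  0.58]]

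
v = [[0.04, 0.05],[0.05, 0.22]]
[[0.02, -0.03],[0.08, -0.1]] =v @ [[0.24, -0.32],[0.29, -0.4]]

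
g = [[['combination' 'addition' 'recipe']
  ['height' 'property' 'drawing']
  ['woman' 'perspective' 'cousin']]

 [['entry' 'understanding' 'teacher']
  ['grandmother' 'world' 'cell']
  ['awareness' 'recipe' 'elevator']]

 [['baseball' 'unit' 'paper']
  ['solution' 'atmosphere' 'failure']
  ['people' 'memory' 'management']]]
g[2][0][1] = 'unit'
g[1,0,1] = 'understanding'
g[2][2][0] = 'people'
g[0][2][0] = 'woman'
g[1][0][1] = 'understanding'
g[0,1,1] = 'property'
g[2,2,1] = 'memory'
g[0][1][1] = 'property'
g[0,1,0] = 'height'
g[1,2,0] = 'awareness'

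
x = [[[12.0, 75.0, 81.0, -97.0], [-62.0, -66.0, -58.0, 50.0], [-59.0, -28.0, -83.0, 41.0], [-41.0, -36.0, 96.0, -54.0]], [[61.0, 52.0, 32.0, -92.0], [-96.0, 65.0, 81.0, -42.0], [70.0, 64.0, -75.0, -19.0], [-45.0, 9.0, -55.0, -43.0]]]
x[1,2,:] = [70.0, 64.0, -75.0, -19.0]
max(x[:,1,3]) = 50.0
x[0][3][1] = -36.0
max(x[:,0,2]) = 81.0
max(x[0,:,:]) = 96.0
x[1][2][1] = 64.0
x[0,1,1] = -66.0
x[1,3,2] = -55.0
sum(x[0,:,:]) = -229.0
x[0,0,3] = -97.0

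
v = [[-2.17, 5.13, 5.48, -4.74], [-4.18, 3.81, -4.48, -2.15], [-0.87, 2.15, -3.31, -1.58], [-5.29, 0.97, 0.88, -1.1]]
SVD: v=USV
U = [[-0.72, 0.62, -0.3, -0.03], [-0.51, -0.66, -0.10, -0.54], [-0.21, -0.41, -0.41, 0.78], [-0.42, -0.06, 0.85, 0.31]]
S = [10.46, 8.02, 4.02, 0.36]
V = [[0.58, -0.62, -0.13, 0.51], [0.26, -0.04, 0.96, -0.1], [-0.77, -0.49, 0.23, 0.34], [0.01, -0.61, -0.11, -0.79]]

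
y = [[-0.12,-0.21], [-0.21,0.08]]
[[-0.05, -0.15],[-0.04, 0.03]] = y @ [[0.23, 0.09], [0.09, 0.67]]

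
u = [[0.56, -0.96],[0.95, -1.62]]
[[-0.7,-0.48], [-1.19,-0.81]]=u @ [[-0.11, -0.65], [0.67, 0.12]]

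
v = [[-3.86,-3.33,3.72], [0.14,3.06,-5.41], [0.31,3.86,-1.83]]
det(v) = -55.78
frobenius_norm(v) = 9.84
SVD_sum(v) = [[-1.75, -3.69, 4.27],[1.73, 3.66, -4.24],[1.13, 2.39, -2.77]] + [[-2.06,0.12,-0.74], [-1.75,0.1,-0.63], [-0.5,0.03,-0.18]] + [[-0.05,0.24,0.19],[0.15,-0.7,-0.54],[-0.32,1.44,1.12]]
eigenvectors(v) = [[1.00+0.00j, 0.36+0.11j, (0.36-0.11j)],[(-0.06+0j), (-0.71+0j), (-0.71-0j)],[(-0.05+0j), (-0.31+0.5j), -0.31-0.50j]]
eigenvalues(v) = [(-3.84+0j), (0.61+3.76j), (0.61-3.76j)]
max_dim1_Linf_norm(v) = 5.41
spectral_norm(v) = 9.16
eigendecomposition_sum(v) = [[-3.94+0.00j, (-2.38-0j), (0.87+0j)], [0.22-0.00j, 0.13+0.00j, (-0.05-0j)], [0.18-0.00j, (0.11+0j), (-0.04-0j)]] + [[0.04-0.05j, -0.47-1.12j, 1.43+0.21j], [(-0.04+0.12j), 1.46+1.76j, (-2.68+0.41j)], [0.06+0.08j, 1.88-0.25j, (-0.9+2.05j)]] + [[(0.04+0.05j), (-0.47+1.12j), 1.43-0.21j],[(-0.04-0.12j), 1.46-1.76j, (-2.68-0.41j)],[(0.06-0.08j), (1.88+0.25j), (-0.9-2.05j)]]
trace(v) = -2.63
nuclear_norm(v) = 14.17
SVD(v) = [[-0.65, -0.75, 0.15], [0.64, -0.64, -0.43], [0.42, -0.18, 0.89]] @ diag([9.16175511236802, 2.923979483399911, 2.082159273844067]) @ [[0.3, 0.62, -0.72], [0.94, -0.05, 0.34], [-0.17, 0.78, 0.6]]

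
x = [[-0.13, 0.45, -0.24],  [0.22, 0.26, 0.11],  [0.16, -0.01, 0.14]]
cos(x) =[[0.96, -0.03, -0.02],[-0.02, 0.92, 0.0],[0.00, -0.03, 1.01]]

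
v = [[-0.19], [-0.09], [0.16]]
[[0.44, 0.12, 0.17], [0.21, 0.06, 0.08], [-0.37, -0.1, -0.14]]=v@[[-2.31,-0.62,-0.88]]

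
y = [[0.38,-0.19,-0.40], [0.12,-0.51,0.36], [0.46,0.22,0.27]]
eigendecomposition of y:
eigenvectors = [[0.69+0.00j, 0.69-0.00j, (-0.07+0j)], [-0.03-0.26j, (-0.03+0.26j), -0.96+0.00j], [(0.03-0.67j), 0.03+0.67j, (0.28+0j)]]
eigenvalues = [(0.37+0.46j), (0.37-0.46j), (-0.61+0j)]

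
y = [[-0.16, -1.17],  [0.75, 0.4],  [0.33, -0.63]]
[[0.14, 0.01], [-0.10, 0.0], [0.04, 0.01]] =y@[[-0.08, 0.01], [-0.11, -0.01]]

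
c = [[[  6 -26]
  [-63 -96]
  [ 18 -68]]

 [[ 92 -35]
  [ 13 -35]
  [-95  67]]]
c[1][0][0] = 92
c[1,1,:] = [13, -35]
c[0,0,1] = -26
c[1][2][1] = 67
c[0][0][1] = -26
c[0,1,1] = -96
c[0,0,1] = -26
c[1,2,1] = 67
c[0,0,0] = 6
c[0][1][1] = -96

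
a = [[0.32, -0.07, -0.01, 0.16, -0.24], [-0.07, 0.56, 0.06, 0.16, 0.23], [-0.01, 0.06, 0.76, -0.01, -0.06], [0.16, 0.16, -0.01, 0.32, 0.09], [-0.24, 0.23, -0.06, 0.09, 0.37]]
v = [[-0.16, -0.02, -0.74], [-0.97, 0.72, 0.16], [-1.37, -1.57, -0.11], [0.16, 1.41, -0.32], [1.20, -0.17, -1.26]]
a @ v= [[-0.23, 0.23, 0.00], [-0.31, 0.50, -0.21], [-1.17, -1.15, 0.01], [-0.01, 0.56, -0.31], [0.36, 0.33, -0.27]]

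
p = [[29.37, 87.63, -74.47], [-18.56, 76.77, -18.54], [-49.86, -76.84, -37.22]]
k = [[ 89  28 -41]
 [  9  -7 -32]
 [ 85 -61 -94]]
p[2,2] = -37.22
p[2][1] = -76.84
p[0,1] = 87.63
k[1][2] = -32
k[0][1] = 28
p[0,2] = -74.47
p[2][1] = -76.84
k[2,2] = -94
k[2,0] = 85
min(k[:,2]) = -94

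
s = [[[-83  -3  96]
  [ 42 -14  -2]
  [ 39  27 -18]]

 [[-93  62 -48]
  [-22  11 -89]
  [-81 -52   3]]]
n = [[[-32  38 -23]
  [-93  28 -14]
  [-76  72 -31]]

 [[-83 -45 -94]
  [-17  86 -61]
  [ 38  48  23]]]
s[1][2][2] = 3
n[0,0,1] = 38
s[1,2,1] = -52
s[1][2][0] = -81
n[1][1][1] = 86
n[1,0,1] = -45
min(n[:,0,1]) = -45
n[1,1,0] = -17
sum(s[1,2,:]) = -130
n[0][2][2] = -31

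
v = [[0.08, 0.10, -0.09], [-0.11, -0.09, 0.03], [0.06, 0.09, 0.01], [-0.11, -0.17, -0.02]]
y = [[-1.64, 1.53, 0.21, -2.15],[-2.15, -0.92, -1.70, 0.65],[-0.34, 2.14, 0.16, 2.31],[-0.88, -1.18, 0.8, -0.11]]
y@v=[[-0.05, 0.08, 0.24], [-0.24, -0.40, 0.14], [-0.51, -0.6, 0.05], [0.12, 0.11, 0.05]]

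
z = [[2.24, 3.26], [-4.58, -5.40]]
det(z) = 2.83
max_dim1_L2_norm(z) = 7.08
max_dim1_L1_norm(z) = 9.98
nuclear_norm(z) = 8.45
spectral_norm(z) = 8.10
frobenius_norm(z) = 8.11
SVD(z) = [[-0.49, 0.87], [0.87, 0.49]] @ diag([8.10303702814431, 0.34984413747017085]) @ [[-0.63, -0.78], [-0.78, 0.63]]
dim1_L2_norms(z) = [3.96, 7.08]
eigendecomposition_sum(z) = [[(1.12+5.48j), (1.63+4.43j)], [-2.29-6.22j, -2.70-4.90j]] + [[1.12-5.48j, 1.63-4.43j], [-2.29+6.22j, (-2.7+4.9j)]]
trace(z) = -3.16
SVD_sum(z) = [[2.48,3.07], [-4.45,-5.51]] + [[-0.24, 0.19],[-0.13, 0.11]]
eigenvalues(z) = [(-1.58+0.58j), (-1.58-0.58j)]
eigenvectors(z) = [[(-0.64-0.1j), -0.64+0.10j], [(0.76+0j), (0.76-0j)]]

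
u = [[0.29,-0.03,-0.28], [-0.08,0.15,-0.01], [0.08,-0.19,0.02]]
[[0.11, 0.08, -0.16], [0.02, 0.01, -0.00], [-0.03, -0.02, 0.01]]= u @[[0.56, 0.42, 0.16], [0.42, 0.31, 0.1], [0.16, 0.10, 0.71]]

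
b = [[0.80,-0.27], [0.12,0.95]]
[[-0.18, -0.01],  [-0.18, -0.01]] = b @ [[-0.28, -0.02], [-0.15, -0.01]]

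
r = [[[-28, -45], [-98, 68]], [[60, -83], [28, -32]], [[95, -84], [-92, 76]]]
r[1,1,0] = 28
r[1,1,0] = 28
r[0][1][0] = -98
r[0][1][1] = 68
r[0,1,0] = -98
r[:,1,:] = [[-98, 68], [28, -32], [-92, 76]]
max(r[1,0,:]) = 60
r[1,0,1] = -83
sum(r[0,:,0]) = -126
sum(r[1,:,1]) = -115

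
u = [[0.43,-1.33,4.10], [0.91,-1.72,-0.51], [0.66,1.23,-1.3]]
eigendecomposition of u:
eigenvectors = [[-0.93+0.00j,-0.67+0.00j,(-0.67-0j)], [(-0.21+0j),(0.15+0.56j),(0.15-0.56j)], [(-0.31+0j),(0.46-0.05j),0.46+0.05j]]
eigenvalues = [(1.5+0j), (-2.05+1.43j), (-2.05-1.43j)]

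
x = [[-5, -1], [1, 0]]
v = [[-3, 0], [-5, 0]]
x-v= [[-2, -1], [6, 0]]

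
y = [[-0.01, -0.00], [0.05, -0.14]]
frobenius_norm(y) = 0.15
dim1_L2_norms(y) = [0.01, 0.15]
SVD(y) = [[-0.02, 1.0], [1.0, 0.02]] @ diag([0.1486988828901301, 0.00941500011828888]) @ [[0.34, -0.94], [-0.94, -0.34]]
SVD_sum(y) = [[-0.00, 0.00], [0.05, -0.14]] + [[-0.01, -0.00], [-0.00, -0.0]]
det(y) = 0.00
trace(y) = -0.15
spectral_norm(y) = 0.15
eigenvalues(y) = [-0.14, -0.01]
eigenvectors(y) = [[0.0, 0.93],  [1.0, 0.36]]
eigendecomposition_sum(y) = [[-0.00, -0.00],[0.05, -0.14]] + [[-0.01,-0.00],[-0.0,-0.0]]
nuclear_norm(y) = 0.16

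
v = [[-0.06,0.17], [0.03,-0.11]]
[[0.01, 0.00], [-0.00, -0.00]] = v@[[-0.13, -0.07],[0.01, 0.00]]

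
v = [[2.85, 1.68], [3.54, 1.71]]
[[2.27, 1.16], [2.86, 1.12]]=v @ [[0.86, -0.11],[-0.11, 0.88]]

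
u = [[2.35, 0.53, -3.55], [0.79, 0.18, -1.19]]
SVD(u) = [[-0.95,  -0.32],  [-0.32,  0.95]] @ diag([4.5253168516529705, 0.002718850059781245]) @ [[-0.55, -0.12, 0.83],[0.49, 0.75, 0.44]]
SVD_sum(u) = [[2.35, 0.53, -3.55], [0.79, 0.18, -1.19]] + [[-0.0,  -0.00,  -0.0],[0.00,  0.0,  0.0]]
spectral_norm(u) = 4.53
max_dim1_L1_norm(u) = 6.43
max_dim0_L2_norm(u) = 3.74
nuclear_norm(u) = 4.53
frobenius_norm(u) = 4.53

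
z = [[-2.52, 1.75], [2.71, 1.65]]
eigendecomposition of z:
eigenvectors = [[-0.88, -0.32],[0.47, -0.95]]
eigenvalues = [-3.45, 2.58]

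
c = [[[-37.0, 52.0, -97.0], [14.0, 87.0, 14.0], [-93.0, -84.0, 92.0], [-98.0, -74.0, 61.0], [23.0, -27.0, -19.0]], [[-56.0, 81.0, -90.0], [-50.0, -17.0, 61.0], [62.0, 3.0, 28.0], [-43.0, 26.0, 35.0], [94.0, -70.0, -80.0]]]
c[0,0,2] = -97.0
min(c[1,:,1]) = -70.0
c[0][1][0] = 14.0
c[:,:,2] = [[-97.0, 14.0, 92.0, 61.0, -19.0], [-90.0, 61.0, 28.0, 35.0, -80.0]]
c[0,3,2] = 61.0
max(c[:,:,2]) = 92.0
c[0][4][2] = -19.0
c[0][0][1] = 52.0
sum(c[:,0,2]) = -187.0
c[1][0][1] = 81.0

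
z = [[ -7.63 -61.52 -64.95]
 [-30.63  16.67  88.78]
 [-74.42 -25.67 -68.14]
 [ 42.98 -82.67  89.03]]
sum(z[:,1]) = -153.19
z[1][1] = 16.67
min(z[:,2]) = -68.14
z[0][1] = -61.52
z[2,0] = -74.42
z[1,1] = 16.67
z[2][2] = -68.14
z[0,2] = -64.95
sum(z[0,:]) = -134.10000000000002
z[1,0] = -30.63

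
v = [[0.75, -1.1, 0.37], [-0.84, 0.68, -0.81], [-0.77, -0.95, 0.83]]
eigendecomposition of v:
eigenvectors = [[0.37, 0.74, 0.76],[0.66, -0.43, -0.65],[0.65, -0.52, 0.04]]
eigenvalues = [-0.58, 1.13, 1.71]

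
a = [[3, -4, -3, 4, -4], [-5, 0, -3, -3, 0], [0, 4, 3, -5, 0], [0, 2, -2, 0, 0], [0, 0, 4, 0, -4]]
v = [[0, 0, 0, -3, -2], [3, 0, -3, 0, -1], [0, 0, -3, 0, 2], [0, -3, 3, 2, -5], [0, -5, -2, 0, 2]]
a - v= [[3, -4, -3, 7, -2], [-8, 0, 0, -3, 1], [0, 4, 6, -5, -2], [0, 5, -5, -2, 5], [0, 5, 6, 0, -6]]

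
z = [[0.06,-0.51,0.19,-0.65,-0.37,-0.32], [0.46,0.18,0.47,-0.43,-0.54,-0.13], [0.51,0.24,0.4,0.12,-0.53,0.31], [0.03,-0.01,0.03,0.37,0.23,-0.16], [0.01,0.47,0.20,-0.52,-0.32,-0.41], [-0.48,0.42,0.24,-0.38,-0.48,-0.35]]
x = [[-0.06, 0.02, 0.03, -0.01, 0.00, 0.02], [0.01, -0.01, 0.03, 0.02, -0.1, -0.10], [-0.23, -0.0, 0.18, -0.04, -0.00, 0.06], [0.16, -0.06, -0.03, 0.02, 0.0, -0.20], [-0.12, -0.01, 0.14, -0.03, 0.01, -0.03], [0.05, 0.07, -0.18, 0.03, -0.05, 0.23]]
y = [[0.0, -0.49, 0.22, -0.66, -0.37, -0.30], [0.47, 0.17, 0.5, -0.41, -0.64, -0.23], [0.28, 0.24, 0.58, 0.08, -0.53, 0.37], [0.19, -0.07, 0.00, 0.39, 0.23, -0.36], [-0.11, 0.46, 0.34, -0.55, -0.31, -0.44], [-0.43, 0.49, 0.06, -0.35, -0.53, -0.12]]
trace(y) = 0.71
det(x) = 0.00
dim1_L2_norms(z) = [0.98, 0.98, 0.93, 0.47, 0.9, 0.98]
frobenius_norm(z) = 2.18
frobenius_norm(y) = 2.27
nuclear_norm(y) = 4.66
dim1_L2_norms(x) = [0.07, 0.15, 0.3, 0.27, 0.19, 0.31]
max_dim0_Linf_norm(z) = 0.65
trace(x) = 0.37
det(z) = 0.01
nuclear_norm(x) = 0.93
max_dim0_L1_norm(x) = 0.64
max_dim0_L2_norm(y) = 1.12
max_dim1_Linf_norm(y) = 0.66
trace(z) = 0.34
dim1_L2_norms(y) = [0.98, 1.06, 0.95, 0.61, 0.97, 0.92]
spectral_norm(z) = 1.64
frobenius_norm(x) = 0.57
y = z + x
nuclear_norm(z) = 4.30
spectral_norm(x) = 0.41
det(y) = -0.05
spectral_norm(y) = 1.70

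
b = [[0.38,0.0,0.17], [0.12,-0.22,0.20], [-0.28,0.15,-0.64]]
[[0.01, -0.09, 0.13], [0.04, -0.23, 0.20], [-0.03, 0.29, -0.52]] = b @ [[0.03, -0.15, -0.00], [-0.15, 0.77, -0.21], [-0.00, -0.21, 0.76]]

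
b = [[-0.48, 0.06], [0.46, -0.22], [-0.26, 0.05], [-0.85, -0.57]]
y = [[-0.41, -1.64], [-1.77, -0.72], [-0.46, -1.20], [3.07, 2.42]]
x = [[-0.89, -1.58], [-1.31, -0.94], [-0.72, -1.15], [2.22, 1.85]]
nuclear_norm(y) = 5.97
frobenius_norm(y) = 4.84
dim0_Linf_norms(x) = [2.22, 1.85]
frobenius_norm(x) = 4.01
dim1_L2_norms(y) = [1.69, 1.91, 1.29, 3.91]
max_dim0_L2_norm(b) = 1.11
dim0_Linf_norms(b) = [0.85, 0.57]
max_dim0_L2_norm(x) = 2.85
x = b + y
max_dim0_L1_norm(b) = 2.05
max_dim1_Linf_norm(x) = 2.22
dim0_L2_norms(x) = [2.82, 2.85]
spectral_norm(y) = 4.66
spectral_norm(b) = 1.16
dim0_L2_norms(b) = [1.11, 0.62]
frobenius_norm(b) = 1.27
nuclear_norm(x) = 4.63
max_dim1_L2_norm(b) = 1.02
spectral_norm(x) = 3.95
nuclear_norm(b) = 1.67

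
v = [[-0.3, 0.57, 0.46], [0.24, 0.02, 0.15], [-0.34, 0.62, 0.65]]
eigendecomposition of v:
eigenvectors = [[0.65, -0.49, 0.55], [-0.55, -0.72, 0.36], [0.53, 0.49, 0.75]]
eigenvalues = [-0.41, 0.08, 0.7]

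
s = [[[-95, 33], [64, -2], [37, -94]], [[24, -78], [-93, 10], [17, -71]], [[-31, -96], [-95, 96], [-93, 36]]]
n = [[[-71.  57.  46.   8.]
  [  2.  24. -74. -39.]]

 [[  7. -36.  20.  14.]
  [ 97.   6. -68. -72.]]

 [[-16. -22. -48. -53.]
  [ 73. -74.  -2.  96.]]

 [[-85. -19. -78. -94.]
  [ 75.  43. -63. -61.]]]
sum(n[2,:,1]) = -96.0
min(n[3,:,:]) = -94.0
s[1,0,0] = 24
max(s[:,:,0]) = 64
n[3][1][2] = -63.0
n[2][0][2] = -48.0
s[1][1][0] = -93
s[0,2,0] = 37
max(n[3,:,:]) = 75.0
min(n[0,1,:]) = -74.0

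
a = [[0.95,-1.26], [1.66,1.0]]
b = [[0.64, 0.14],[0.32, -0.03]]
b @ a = [[0.84,-0.67], [0.25,-0.43]]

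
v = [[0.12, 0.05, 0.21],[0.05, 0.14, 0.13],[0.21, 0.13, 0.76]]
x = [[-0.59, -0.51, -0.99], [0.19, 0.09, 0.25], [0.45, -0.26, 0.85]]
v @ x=[[0.03,-0.11,0.07], [0.06,-0.05,0.10], [0.24,-0.29,0.47]]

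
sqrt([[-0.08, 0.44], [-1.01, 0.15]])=[[0.49, 0.37], [-0.86, 0.69]]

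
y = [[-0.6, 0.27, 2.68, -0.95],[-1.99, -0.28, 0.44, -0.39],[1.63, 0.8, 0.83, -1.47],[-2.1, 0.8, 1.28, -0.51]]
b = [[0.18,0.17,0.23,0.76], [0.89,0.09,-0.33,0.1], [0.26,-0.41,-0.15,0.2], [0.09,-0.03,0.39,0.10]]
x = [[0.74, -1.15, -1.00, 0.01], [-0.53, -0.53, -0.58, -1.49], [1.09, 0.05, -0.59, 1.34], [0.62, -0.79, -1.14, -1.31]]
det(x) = -0.91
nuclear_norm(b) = 2.64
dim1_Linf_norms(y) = [2.68, 1.99, 1.63, 2.1]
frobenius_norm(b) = 1.44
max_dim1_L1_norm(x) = 3.86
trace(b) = 0.22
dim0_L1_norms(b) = [1.42, 0.7, 1.1, 1.16]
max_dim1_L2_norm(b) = 0.96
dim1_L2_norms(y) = [2.92, 2.09, 2.48, 2.64]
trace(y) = -0.56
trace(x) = -1.69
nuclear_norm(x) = 5.88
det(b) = 0.12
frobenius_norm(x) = 3.65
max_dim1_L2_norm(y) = 2.92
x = y @ b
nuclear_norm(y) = 8.57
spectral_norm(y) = 3.95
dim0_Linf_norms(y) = [2.1, 0.8, 2.68, 1.47]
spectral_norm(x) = 2.79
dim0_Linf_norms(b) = [0.89, 0.41, 0.39, 0.76]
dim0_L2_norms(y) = [3.37, 1.2, 3.12, 1.86]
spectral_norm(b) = 1.05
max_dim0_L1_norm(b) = 1.42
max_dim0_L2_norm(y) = 3.37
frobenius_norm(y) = 5.10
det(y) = -7.32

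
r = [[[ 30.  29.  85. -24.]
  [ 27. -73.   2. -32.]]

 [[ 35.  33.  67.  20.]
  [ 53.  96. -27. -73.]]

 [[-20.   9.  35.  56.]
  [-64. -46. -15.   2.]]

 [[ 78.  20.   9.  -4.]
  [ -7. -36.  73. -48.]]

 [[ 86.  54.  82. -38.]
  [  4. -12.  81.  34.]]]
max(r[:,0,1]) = 54.0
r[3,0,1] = 20.0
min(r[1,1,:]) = -73.0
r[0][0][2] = 85.0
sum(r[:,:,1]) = 74.0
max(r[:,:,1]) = 96.0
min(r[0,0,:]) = -24.0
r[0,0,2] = 85.0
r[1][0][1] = 33.0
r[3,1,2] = 73.0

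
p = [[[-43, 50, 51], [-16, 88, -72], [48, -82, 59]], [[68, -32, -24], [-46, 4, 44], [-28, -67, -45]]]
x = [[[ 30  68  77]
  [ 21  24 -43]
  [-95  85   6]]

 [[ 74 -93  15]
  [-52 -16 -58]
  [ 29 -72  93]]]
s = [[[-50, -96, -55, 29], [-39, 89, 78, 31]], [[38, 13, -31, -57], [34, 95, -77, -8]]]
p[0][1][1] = 88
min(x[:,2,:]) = -95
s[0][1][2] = 78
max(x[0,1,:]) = 24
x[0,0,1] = 68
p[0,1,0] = -16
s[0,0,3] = 29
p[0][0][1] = 50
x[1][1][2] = -58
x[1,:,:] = [[74, -93, 15], [-52, -16, -58], [29, -72, 93]]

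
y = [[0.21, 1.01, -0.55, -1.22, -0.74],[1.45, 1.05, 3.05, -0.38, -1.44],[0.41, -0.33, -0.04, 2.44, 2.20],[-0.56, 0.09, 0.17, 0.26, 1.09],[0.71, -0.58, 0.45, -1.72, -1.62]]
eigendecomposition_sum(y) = [[(1.09-0j), 0.81-0.00j, 1.19-0.00j, (0.46+0j), 0.35-0.00j], [1.27-0.00j, (0.95-0j), 1.40-0.00j, (0.54+0j), 0.41-0.00j], [-0.21+0.00j, (-0.16+0j), (-0.23+0j), -0.09+0.00j, (-0.07+0j)], [(-0.27+0j), -0.20+0.00j, (-0.3+0j), -0.12+0.00j, -0.09+0.00j], [(0.12-0j), (0.09-0j), 0.13-0.00j, (0.05+0j), 0.04-0.00j]] + [[(-0.24+0.25j), -0.00-0.31j, (-0.72-0.14j), (-0.77-0.22j), -0.80+0.30j],[-0.14-0.24j, (0.24+0.07j), 0.27-0.51j, (0.34-0.53j), (-0.05-0.67j)],[0.26-0.07j, (-0.13+0.21j), (0.42+0.38j), 0.43+0.46j, (0.65+0.12j)],[(0.09-0.15j), (0.03+0.15j), 0.36-0.00j, 0.40+0.03j, 0.36-0.23j],[(0.05+0.2j), -0.16-0.10j, (-0.3+0.32j), -0.36+0.32j, -0.10+0.51j]] + [[-0.24-0.25j,  (-0+0.31j),  (-0.72+0.14j),  (-0.77+0.22j),  (-0.8-0.3j)], [-0.14+0.24j,  0.24-0.07j,  (0.27+0.51j),  (0.34+0.53j),  -0.05+0.67j], [(0.26+0.07j),  (-0.13-0.21j),  (0.42-0.38j),  (0.43-0.46j),  0.65-0.12j], [0.09+0.15j,  (0.03-0.15j),  (0.36+0j),  (0.4-0.03j),  0.36+0.23j], [0.05-0.20j,  (-0.16+0.1j),  -0.30-0.32j,  (-0.36-0.32j),  (-0.1-0.51j)]] + [[(-0.2+0.08j), 0.10+0.04j, -0.15-0.39j, (-0.07+1.04j), (0.26+0.57j)], [(0.22-0.28j), (-0.18+0.03j), (0.56+0.44j), (-0.8-1.6j), -0.87-0.62j], [0.05+0.16j, (0.04-0.08j), (-0.32+0.1j), (0.84+0.13j), (0.48-0.17j)], [(-0.24+0.06j), 0.11+0.06j, (-0.13-0.47j), (-0.21+1.21j), 0.23+0.70j], [(0.24-0.23j), -0.18+0.00j, (0.46+0.48j), -0.53-1.59j, -0.73-0.69j]] + [[(-0.2-0.08j), (0.1-0.04j), -0.15+0.39j, -0.07-1.04j, (0.26-0.57j)], [0.22+0.28j, -0.18-0.03j, 0.56-0.44j, (-0.8+1.6j), (-0.87+0.62j)], [(0.05-0.16j), (0.04+0.08j), (-0.32-0.1j), (0.84-0.13j), 0.48+0.17j], [(-0.24-0.06j), (0.11-0.06j), (-0.13+0.47j), (-0.21-1.21j), (0.23-0.7j)], [(0.24+0.23j), -0.18-0.00j, 0.46-0.48j, (-0.53+1.59j), (-0.73+0.69j)]]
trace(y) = -0.14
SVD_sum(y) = [[0.27, 0.19, 0.45, -0.69, -0.81],[0.63, 0.44, 1.06, -1.63, -1.90],[-0.64, -0.44, -1.07, 1.65, 1.92],[-0.21, -0.14, -0.35, 0.54, 0.63],[0.52, 0.36, 0.87, -1.34, -1.56]] + [[-0.31, -0.14, -0.7, -0.44, -0.15], [0.90, 0.4, 2.00, 1.26, 0.42], [0.56, 0.25, 1.24, 0.78, 0.26], [0.09, 0.04, 0.20, 0.12, 0.04], [-0.21, -0.09, -0.46, -0.29, -0.10]] + [[-0.19, 0.9, -0.08, -0.07, 0.16], [-0.05, 0.21, -0.02, -0.02, 0.04], [0.04, -0.21, 0.02, 0.02, -0.04], [-0.07, 0.34, -0.03, -0.03, 0.06], [0.18, -0.84, 0.08, 0.07, -0.15]] + [[0.36, 0.08, -0.23, 0.11, -0.09], [-0.03, -0.01, 0.02, -0.01, 0.01], [0.36, 0.08, -0.23, 0.11, -0.09], [-0.51, -0.12, 0.33, -0.16, 0.13], [0.09, 0.02, -0.06, 0.03, -0.02]] + [[0.09, -0.02, 0.01, -0.13, 0.14], [-0.01, 0.00, -0.0, 0.01, -0.01], [0.09, -0.02, 0.01, -0.13, 0.14], [0.15, -0.03, 0.02, -0.21, 0.24], [0.13, -0.02, 0.02, -0.19, 0.21]]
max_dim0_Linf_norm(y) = 3.05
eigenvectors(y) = [[(-0.63+0j), (-0.59+0j), -0.59-0.00j, (0.3+0.17j), 0.30-0.17j], [(-0.74+0j), 0.13-0.45j, 0.13+0.45j, (-0.59+0j), -0.59-0.00j], [(0.12+0j), (0.4+0.24j), 0.40-0.24j, (0.16-0.23j), (0.16+0.23j)], [0.16+0.00j, (0.29-0.06j), 0.29+0.06j, (0.32+0.24j), (0.32-0.24j)], [(-0.07+0j), -0.19+0.30j, (-0.19-0.3j), (-0.54-0.08j), -0.54+0.08j]]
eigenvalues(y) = [(1.73+0j), (0.71+1.24j), (0.71-1.24j), (-1.64+0.72j), (-1.64-0.72j)]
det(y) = 11.25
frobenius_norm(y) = 6.12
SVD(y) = [[-0.25, -0.28, -0.69, -0.5, 0.38], [-0.58, 0.8, -0.16, 0.04, -0.03], [0.59, 0.49, 0.16, -0.5, 0.38], [0.19, 0.08, -0.26, 0.70, 0.63], [-0.48, -0.18, 0.64, -0.12, 0.56]] @ diag([4.880647011033431, 3.248576040410087, 1.3712952715280315, 0.9332112038237561, 0.5542603997279835]) @ [[-0.22, -0.15, -0.38, 0.58, 0.67], [0.35, 0.16, 0.77, 0.49, 0.16], [0.21, -0.96, 0.09, 0.08, -0.17], [-0.78, -0.18, 0.51, -0.25, 0.19], [0.42, -0.07, 0.07, -0.60, 0.67]]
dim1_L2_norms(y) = [1.84, 3.84, 3.33, 1.27, 2.57]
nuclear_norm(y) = 10.99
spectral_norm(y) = 4.88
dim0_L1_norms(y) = [3.34, 3.06, 4.26, 6.02, 7.09]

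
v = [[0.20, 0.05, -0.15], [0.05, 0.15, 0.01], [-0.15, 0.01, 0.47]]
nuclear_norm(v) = 0.82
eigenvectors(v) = [[-0.41, -0.70, 0.58], [-0.03, 0.65, 0.76], [0.91, -0.3, 0.29]]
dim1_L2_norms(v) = [0.25, 0.16, 0.49]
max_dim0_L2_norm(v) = 0.49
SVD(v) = [[-0.41, -0.58, 0.70],[-0.03, -0.76, -0.65],[0.91, -0.29, 0.30]] @ diag([0.5371339998467782, 0.19183378968976988, 0.09103221046345164]) @ [[-0.41, -0.03, 0.91],[-0.58, -0.76, -0.29],[0.7, -0.65, 0.30]]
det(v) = 0.01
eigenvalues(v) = [0.54, 0.09, 0.19]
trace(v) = 0.82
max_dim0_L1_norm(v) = 0.63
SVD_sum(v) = [[0.09,0.01,-0.2], [0.01,0.0,-0.01], [-0.20,-0.01,0.45]] + [[0.06,0.08,0.03], [0.08,0.11,0.04], [0.03,0.04,0.02]] + [[0.05,-0.04,0.02], [-0.04,0.04,-0.02], [0.02,-0.02,0.01]]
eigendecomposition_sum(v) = [[0.09, 0.01, -0.2],[0.01, 0.00, -0.01],[-0.20, -0.01, 0.45]] + [[0.05, -0.04, 0.02], [-0.04, 0.04, -0.02], [0.02, -0.02, 0.01]] + [[0.06,0.08,0.03], [0.08,0.11,0.04], [0.03,0.04,0.02]]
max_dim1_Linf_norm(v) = 0.47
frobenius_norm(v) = 0.58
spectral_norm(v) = 0.54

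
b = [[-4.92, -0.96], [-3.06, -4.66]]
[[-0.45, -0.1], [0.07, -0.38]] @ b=[[2.52, 0.90], [0.82, 1.7]]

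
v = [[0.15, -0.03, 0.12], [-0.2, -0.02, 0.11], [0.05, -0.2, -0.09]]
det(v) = 0.009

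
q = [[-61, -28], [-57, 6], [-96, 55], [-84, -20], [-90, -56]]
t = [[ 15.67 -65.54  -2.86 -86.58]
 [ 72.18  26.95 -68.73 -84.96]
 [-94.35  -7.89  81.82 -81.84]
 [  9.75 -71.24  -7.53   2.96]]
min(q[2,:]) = -96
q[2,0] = -96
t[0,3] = -86.58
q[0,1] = -28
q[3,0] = -84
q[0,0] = -61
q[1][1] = 6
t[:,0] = [15.67, 72.18, -94.35, 9.75]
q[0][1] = -28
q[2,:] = [-96, 55]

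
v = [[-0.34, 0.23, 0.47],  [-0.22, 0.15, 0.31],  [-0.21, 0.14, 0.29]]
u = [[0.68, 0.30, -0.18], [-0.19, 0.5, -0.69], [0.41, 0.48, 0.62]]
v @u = [[-0.08, 0.24, 0.19], [-0.05, 0.16, 0.13], [-0.05, 0.15, 0.12]]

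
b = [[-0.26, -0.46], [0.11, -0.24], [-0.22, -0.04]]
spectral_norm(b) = 0.57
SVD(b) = [[-0.93, 0.07], [-0.28, -0.76], [-0.24, 0.65]] @ diag([0.5691469062577856, 0.2738097863429854]) @ [[0.46,0.89], [-0.89,0.46]]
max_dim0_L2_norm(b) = 0.52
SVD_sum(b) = [[-0.24,-0.47], [-0.07,-0.14], [-0.06,-0.12]] + [[-0.02, 0.01], [0.18, -0.1], [-0.16, 0.08]]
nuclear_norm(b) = 0.84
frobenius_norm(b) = 0.63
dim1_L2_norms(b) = [0.53, 0.26, 0.22]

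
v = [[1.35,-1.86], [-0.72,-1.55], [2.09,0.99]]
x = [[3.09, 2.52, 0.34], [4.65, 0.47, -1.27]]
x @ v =[[3.07,  -9.32],[3.28,  -10.63]]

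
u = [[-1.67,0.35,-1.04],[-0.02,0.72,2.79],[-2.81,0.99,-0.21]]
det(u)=0.036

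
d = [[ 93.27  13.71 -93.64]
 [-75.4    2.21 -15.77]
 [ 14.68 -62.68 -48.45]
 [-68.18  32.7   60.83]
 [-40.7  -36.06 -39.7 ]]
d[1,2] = -15.77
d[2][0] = 14.68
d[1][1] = 2.21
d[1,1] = 2.21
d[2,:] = [14.68, -62.68, -48.45]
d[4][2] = -39.7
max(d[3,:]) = 60.83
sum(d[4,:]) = -116.46000000000001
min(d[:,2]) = -93.64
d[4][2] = -39.7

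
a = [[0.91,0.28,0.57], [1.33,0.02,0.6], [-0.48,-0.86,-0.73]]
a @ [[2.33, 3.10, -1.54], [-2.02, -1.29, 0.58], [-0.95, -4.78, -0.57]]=[[1.01, -0.26, -1.56], [2.49, 1.23, -2.38], [1.31, 3.11, 0.66]]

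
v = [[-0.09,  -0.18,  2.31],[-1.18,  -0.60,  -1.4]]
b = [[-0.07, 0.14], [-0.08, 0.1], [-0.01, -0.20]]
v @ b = [[-0.00, -0.49], [0.14, 0.05]]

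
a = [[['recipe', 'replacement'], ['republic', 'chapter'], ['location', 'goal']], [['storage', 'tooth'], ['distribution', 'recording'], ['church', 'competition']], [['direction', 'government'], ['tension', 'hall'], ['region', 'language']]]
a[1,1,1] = 'recording'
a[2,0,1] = 'government'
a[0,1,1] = 'chapter'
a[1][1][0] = 'distribution'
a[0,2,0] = 'location'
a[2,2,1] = 'language'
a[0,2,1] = 'goal'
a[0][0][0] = 'recipe'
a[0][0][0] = 'recipe'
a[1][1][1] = 'recording'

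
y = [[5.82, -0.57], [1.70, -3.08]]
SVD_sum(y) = [[5.52, -1.6], [2.39, -0.70]] + [[0.30, 1.03], [-0.69, -2.38]]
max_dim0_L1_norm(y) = 7.52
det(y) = -16.96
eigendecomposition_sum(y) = [[5.78, -0.37], [1.12, -0.07]] + [[0.04,-0.2], [0.58,-3.01]]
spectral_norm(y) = 6.26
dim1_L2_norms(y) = [5.85, 3.52]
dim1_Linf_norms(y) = [5.82, 3.08]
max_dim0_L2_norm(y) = 6.06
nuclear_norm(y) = 8.97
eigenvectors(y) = [[0.98,0.06], [0.19,1.0]]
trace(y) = 2.74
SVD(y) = [[-0.92, -0.4], [-0.4, 0.92]] @ diag([6.264804397484126, 2.706644760818004]) @ [[-0.96, 0.28], [-0.28, -0.96]]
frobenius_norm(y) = 6.82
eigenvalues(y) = [5.71, -2.97]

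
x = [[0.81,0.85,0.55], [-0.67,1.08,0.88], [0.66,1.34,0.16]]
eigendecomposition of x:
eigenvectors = [[(-0.05+0j), (0.79+0j), (0.79-0j)], [-0.48+0.00j, (0.11+0.17j), 0.11-0.17j], [0.88+0.00j, (0.58+0.08j), (0.58-0.08j)]]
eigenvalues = [(-0.61+0j), (1.33+0.24j), (1.33-0.24j)]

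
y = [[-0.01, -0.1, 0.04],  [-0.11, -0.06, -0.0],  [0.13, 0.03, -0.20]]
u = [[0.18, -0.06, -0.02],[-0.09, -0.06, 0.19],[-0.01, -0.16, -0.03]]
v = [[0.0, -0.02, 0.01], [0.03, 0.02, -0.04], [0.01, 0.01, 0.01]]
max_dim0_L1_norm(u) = 0.28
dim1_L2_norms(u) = [0.19, 0.22, 0.16]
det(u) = 0.01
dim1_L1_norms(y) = [0.15, 0.17, 0.36]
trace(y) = -0.27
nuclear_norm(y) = 0.45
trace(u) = 0.09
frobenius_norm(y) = 0.29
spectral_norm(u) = 0.24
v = u @ y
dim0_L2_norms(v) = [0.03, 0.03, 0.04]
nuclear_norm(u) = 0.56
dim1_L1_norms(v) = [0.03, 0.09, 0.03]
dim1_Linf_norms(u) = [0.18, 0.19, 0.16]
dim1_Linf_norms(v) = [0.02, 0.04, 0.01]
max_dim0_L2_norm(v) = 0.04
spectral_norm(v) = 0.06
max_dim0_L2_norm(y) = 0.2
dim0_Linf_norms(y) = [0.13, 0.1, 0.2]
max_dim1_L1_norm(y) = 0.36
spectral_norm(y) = 0.26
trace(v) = 0.03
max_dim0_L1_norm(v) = 0.06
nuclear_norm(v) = 0.09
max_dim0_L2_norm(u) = 0.2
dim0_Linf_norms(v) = [0.03, 0.02, 0.04]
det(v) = 0.00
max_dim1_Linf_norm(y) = 0.2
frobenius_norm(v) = 0.06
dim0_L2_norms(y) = [0.17, 0.12, 0.2]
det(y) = 0.00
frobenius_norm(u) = 0.33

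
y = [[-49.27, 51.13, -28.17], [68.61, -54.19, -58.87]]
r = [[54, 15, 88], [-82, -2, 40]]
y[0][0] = -49.27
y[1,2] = -58.87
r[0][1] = 15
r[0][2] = 88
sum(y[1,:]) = -44.449999999999996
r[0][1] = 15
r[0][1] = 15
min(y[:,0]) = -49.27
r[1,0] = -82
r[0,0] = 54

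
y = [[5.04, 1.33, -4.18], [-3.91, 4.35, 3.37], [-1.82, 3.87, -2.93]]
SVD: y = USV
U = [[-0.68, -0.49, -0.55], [0.73, -0.35, -0.59], [0.10, -0.8, 0.60]]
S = [8.58, 6.17, 2.33]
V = [[-0.75, 0.31, 0.58], [0.05, -0.85, 0.52], [-0.66, -0.42, -0.62]]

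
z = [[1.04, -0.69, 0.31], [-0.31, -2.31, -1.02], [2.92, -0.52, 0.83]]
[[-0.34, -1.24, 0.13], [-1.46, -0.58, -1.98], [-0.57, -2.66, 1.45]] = z @ [[-0.39, -0.67, 0.63], [0.3, 0.56, 0.77], [0.87, -0.5, 0.01]]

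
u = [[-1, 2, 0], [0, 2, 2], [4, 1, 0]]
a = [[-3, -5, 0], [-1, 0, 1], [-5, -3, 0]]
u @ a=[[1, 5, 2], [-12, -6, 2], [-13, -20, 1]]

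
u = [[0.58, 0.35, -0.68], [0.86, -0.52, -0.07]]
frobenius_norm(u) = 1.39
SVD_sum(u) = [[0.68, -0.11, -0.33],[0.77, -0.12, -0.38]] + [[-0.1, 0.46, -0.35],[0.09, -0.40, 0.31]]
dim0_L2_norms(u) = [1.04, 0.63, 0.68]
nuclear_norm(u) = 1.93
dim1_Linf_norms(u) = [0.68, 0.86]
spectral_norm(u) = 1.16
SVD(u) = [[-0.66, -0.75], [-0.75, 0.66]] @ diag([1.1556353134159105, 0.7750529158619498]) @ [[-0.89, 0.14, 0.43],  [0.17, -0.78, 0.6]]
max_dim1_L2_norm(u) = 1.01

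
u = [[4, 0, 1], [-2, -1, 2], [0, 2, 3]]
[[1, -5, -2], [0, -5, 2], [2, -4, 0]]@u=[[14, 1, -15], [10, 9, -4], [16, 4, -6]]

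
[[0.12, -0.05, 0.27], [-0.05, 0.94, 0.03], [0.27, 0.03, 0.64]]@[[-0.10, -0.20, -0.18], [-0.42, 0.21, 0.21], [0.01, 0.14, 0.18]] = [[0.01, 0.00, 0.02], [-0.39, 0.21, 0.21], [-0.03, 0.04, 0.07]]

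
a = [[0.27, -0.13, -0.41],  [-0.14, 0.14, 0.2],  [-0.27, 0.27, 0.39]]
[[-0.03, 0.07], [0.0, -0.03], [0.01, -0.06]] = a @ [[0.15,0.22], [-0.11,0.04], [0.20,-0.04]]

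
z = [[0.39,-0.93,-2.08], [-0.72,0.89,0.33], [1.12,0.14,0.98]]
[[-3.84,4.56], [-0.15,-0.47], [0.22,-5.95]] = z @ [[-1.82, -3.56], [-2.63, -2.82], [2.68, -1.6]]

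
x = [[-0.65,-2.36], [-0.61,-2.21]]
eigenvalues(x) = [0.0, -2.86]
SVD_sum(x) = [[-0.65, -2.36], [-0.61, -2.21]] + [[0.00, -0.00],[-0.00, 0.0]]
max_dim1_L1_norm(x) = 3.01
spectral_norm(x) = 3.35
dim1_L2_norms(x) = [2.45, 2.29]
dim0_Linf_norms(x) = [0.65, 2.36]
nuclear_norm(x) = 3.35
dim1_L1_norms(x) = [3.01, 2.82]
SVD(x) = [[-0.73, -0.68], [-0.68, 0.73]] @ diag([3.3538484082690165, 0.0009243113052923816]) @ [[0.27, 0.96], [-0.96, 0.27]]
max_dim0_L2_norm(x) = 3.23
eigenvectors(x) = [[0.96, 0.73],  [-0.27, 0.68]]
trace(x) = -2.86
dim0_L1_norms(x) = [1.26, 4.57]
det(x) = -0.00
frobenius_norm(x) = 3.35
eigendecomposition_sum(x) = [[0.00,-0.0],[-0.00,0.0]] + [[-0.65,  -2.36], [-0.61,  -2.21]]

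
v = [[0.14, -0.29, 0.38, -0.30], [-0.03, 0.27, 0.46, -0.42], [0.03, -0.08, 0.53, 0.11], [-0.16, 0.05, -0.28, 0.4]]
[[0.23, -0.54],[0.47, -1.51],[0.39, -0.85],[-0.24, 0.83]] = v @[[0.19,-1.19], [0.37,-1.72], [0.79,-1.90], [-0.02,0.49]]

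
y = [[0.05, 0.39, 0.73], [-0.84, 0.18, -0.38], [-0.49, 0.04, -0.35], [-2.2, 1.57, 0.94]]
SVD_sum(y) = [[-0.31, 0.21, 0.11], [-0.51, 0.35, 0.19], [-0.24, 0.16, 0.09], [-2.25, 1.54, 0.85]] + [[0.35, 0.18, 0.62],[-0.33, -0.17, -0.57],[-0.25, -0.13, -0.44],[0.05, 0.03, 0.09]] + [[0.0,0.00,-0.0], [-0.00,-0.0,0.0], [0.0,0.0,-0.00], [-0.00,-0.0,0.00]]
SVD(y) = [[0.13, 0.65, -0.26], [0.22, -0.60, 0.40], [0.10, -0.46, -0.88], [0.96, 0.10, 0.04]] @ diag([2.9726666400482826, 1.1339418679842939, 0.005374679185228286]) @ [[-0.79, 0.54, 0.3], [0.48, 0.25, 0.84], [-0.38, -0.81, 0.45]]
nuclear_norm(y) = 4.11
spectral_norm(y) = 2.97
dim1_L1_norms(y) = [1.17, 1.4, 0.88, 4.71]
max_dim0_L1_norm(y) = 3.58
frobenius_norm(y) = 3.18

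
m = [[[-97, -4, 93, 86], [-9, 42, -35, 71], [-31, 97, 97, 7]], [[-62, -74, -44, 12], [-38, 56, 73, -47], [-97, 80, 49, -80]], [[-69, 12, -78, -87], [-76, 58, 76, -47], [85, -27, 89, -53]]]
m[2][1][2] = 76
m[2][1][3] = -47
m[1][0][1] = -74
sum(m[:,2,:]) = 216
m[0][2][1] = 97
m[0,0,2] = 93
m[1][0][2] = -44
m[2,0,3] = -87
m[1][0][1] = -74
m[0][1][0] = -9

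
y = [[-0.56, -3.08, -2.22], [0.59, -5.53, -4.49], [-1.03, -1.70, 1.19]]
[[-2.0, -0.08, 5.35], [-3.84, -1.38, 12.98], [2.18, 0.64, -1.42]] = y @ [[0.3,  -0.75,  1.71], [-0.45,  0.12,  -1.11], [1.45,  0.06,  -1.3]]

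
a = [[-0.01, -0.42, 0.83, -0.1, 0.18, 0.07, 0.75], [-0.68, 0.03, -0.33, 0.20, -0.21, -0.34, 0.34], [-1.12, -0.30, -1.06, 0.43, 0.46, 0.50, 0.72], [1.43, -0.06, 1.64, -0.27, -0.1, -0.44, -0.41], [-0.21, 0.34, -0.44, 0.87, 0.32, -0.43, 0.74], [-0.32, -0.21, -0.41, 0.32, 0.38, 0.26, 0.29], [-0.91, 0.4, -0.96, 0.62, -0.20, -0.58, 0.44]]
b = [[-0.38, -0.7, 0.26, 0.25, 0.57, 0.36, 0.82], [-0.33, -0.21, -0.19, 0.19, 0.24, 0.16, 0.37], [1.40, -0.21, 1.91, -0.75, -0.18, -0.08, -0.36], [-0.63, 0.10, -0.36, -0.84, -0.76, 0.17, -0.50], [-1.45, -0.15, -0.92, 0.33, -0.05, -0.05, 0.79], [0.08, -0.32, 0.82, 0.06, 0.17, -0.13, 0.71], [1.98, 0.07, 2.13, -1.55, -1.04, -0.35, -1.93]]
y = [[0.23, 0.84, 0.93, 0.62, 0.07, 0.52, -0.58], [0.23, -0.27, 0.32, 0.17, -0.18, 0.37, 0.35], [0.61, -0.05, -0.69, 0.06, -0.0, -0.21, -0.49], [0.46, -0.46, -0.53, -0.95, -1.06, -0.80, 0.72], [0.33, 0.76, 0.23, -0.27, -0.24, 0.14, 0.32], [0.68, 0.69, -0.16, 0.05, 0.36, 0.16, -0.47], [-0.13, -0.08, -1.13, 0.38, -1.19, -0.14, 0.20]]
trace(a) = -0.29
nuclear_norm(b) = 9.24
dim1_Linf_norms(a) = [0.83, 0.68, 1.12, 1.64, 0.87, 0.41, 0.96]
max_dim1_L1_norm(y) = 4.98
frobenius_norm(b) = 5.63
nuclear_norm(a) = 7.27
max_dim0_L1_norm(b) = 6.59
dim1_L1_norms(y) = [3.79, 1.89, 2.11, 4.98, 2.29, 2.57, 3.25]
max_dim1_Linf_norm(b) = 2.13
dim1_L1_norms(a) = [2.36, 2.13, 4.59, 4.35, 3.35, 2.19, 4.11]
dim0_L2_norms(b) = [2.94, 0.85, 3.15, 1.97, 1.45, 0.58, 2.46]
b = y @ a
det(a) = -0.00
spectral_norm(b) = 5.01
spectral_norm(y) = 2.67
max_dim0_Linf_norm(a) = 1.64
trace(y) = -1.56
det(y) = -0.01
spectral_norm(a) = 3.49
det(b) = -0.00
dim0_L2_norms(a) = [2.18, 0.77, 2.43, 1.25, 0.76, 1.07, 1.48]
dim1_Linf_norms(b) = [0.82, 0.37, 1.91, 0.84, 1.45, 0.82, 2.13]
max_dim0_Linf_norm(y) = 1.19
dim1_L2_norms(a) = [1.21, 0.94, 1.91, 2.28, 1.39, 0.84, 1.69]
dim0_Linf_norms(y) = [0.68, 0.84, 1.13, 0.95, 1.19, 0.8, 0.72]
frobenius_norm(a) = 4.09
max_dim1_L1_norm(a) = 4.59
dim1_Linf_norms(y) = [0.93, 0.37, 0.69, 1.06, 0.76, 0.69, 1.19]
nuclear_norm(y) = 7.92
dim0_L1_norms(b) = [6.25, 1.76, 6.59, 3.97, 3.01, 1.3, 5.48]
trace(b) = -1.63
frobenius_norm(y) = 3.67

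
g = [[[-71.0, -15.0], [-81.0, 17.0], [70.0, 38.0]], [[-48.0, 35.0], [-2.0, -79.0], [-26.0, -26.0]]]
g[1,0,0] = -48.0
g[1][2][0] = -26.0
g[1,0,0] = -48.0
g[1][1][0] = -2.0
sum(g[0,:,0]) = -82.0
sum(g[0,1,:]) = -64.0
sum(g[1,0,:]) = -13.0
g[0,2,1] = 38.0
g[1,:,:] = [[-48.0, 35.0], [-2.0, -79.0], [-26.0, -26.0]]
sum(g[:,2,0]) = 44.0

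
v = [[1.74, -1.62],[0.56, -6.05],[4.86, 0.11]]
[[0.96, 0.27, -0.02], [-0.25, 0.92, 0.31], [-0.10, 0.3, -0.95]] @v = [[1.72,-3.19], [1.59,-5.13], [-4.62,-1.76]]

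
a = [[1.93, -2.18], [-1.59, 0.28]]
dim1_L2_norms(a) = [2.91, 1.61]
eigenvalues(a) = [3.14, -0.93]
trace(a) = 2.21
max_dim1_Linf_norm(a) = 2.18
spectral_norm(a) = 3.20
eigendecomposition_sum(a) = [[2.21, -1.68], [-1.23, 0.93]] + [[-0.28, -0.5],  [-0.36, -0.65]]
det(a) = -2.93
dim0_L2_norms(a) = [2.5, 2.2]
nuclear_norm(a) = 4.12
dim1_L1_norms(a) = [4.11, 1.87]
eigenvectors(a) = [[0.87, 0.61],[-0.49, 0.8]]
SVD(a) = [[-0.9, 0.43], [0.43, 0.9]] @ diag([3.201332269799777, 0.9139319987496926]) @ [[-0.76, 0.65], [-0.65, -0.76]]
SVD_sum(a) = [[2.19,  -1.88], [-1.05,  0.9]] + [[-0.26, -0.3], [-0.54, -0.62]]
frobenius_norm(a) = 3.33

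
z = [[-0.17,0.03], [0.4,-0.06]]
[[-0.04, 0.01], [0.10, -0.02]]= z@[[0.26, -0.04], [0.15, 0.11]]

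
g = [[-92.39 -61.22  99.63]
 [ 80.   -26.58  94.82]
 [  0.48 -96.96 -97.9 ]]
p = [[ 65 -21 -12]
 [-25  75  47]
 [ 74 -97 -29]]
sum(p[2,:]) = -52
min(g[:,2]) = -97.9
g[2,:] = [0.48, -96.96, -97.9]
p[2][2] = -29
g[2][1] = -96.96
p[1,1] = 75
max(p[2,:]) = 74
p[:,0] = [65, -25, 74]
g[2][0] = 0.48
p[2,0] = 74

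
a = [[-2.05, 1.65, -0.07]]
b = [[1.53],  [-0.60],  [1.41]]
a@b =[[-4.23]]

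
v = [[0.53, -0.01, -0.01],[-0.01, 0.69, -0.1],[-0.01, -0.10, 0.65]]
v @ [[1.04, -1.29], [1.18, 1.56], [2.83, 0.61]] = [[0.51,  -0.71],[0.52,  1.03],[1.71,  0.25]]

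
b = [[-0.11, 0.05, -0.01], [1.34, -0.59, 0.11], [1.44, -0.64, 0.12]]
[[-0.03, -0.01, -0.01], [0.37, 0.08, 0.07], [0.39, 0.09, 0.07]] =b@[[0.32, 0.12, 0.09], [0.12, 0.16, 0.15], [0.09, 0.15, 0.32]]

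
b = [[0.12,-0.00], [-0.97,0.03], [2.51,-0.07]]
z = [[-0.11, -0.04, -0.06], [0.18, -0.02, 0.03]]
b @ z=[[-0.01, -0.0, -0.01], [0.11, 0.04, 0.06], [-0.29, -0.10, -0.15]]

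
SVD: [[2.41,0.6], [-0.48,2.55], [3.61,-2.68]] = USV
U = [[-0.3, -0.75], [0.38, -0.66], [-0.88, -0.03]]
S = [5.13, 2.6]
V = [[-0.79, 0.61], [-0.61, -0.79]]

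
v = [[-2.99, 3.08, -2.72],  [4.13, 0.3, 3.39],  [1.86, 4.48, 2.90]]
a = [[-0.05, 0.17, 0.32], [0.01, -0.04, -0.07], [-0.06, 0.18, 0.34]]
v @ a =[[0.34, -1.12, -2.10],[-0.41, 1.30, 2.45],[-0.22, 0.66, 1.27]]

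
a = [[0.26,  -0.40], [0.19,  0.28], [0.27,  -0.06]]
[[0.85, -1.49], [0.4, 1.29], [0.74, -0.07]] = a@[[2.66, 0.67], [-0.39, 4.17]]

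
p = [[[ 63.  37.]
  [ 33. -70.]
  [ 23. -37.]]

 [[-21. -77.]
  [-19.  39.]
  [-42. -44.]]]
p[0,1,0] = 33.0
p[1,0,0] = -21.0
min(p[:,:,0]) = -42.0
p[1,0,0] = -21.0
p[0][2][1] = -37.0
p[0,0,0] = 63.0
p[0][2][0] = 23.0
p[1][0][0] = -21.0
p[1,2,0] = -42.0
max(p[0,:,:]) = 63.0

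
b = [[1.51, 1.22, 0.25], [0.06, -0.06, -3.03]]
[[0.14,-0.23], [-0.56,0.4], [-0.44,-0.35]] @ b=[[0.20, 0.18, 0.73], [-0.82, -0.71, -1.35], [-0.69, -0.52, 0.95]]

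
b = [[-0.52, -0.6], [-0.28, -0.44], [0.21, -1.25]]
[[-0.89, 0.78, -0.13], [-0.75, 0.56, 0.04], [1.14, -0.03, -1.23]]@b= [[0.22,0.35], [0.24,0.15], [-0.84,0.87]]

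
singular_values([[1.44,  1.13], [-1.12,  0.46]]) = [1.96, 0.98]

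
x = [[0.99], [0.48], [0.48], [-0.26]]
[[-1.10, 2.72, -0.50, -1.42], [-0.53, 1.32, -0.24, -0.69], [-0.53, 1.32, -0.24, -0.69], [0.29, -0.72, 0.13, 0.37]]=x@ [[-1.11, 2.75, -0.51, -1.43]]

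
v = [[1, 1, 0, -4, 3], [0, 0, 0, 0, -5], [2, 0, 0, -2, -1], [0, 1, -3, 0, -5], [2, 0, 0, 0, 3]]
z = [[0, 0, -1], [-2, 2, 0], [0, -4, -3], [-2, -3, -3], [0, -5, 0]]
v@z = [[6, -1, 11], [0, 25, 0], [4, 11, 4], [-2, 39, 9], [0, -15, -2]]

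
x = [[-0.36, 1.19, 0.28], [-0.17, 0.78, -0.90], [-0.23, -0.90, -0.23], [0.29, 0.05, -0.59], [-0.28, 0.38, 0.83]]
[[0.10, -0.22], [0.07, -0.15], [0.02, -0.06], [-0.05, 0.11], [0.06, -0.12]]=x @ [[-0.20, 0.45], [0.03, -0.06], [-0.01, 0.03]]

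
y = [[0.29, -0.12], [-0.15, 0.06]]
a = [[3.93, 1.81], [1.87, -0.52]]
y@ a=[[0.92, 0.59],[-0.48, -0.3]]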